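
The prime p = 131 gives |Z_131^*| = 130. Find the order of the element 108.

The order of 108 must divide p − 1 = 130 = 2 · 5 · 13.
Divisors: 1, 2, 5, 10, 13, 26, 65, 130.
Check each in increasing order: 108^1 ≡ 108;  108^2 ≡ 5;  108^5 ≡ 80;  108^10 ≡ 112;  108^13 ≡ 89;  108^26 ≡ 61;  108^65 ≡ 1.
Smallest exponent giving 1 is 65.

65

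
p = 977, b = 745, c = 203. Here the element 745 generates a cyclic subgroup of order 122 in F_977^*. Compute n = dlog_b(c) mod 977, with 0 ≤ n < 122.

115

Baby-step giant-step with m = ceil(sqrt(122)) = 12.
Baby table (745^j mod 977 for j=0..11):
  0:1  1:745  2:89  3:846  4:105  5:65  6:552  7:900
  8:278  9:963  10:317  11:708
Giant step factor: 745^(-12) ≡ 920 (mod 977).
Scan 203·920^i mod 977 for i = 0, 1, …:
  i=0: 203   i=1: 153   i=2: 72   i=3: 781
  i=4: 425   i=5: 200   i=6: 324   i=7: 95
  i=8: 447   i=9: 900
Match at i=9, j=7: n = 9·12 + 7 = 115.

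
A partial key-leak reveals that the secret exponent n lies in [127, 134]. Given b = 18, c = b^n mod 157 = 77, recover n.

Compute 18^127 mod 157 = 62, then multiply by 18 repeatedly:
  18^127=62  18^128=17  18^129=149  18^130=13  18^131=77
Found 77 at exponent 131.

131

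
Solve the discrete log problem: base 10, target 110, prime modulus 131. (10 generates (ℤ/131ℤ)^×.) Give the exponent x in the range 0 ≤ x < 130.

99

Baby-step giant-step with m = ceil(sqrt(130)) = 12.
Baby table (10^j mod 131 for j=0..11):
  0:1  1:10  2:100  3:83  4:44  5:47  6:77  7:115
  8:102  9:103  10:113  11:82
Giant step factor: 10^(-12) ≡ 27 (mod 131).
Scan 110·27^i mod 131 for i = 0, 1, …:
  i=0: 110   i=1: 88   i=2: 18   i=3: 93
  i=4: 22   i=5: 70   i=6: 56   i=7: 71
  i=8: 83
Match at i=8, j=3: x = 8·12 + 3 = 99.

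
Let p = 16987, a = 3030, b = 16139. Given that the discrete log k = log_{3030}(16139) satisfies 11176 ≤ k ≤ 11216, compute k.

Compute 3030^11176 mod 16987 = 1570, then multiply by 3030 repeatedly:
  3030^11176=1570  3030^11177=740  3030^11178=16903  3030^11179=285  3030^11180=14200
  3030^11181=14916  3030^11182=10060  3030^11183=7122  3030^11184=6170  3030^11185=9400
  3030^11186=11788  3030^11187=10966  3030^11188=408  3030^11189=13176  3030^11190=3830
  3030^11191=2779  3030^11192=11805  3030^11193=11515  3030^11194=16139
Found 16139 at exponent 11194.

11194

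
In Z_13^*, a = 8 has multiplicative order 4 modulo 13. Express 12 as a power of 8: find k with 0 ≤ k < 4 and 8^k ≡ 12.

Successive powers of 8 modulo 13:
  8^0=1  8^1=8  8^2=12
So 8^2 ≡ 12 (mod 13), giving k = 2.

2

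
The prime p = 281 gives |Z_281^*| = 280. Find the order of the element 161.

280

The order of 161 must divide p − 1 = 280 = 2^3 · 5 · 7.
Divisors: 1, 2, 4, 5, 7, 8, 10, 14, 20, 28, 35, 40, 56, 70, 140, 280.
Check each in increasing order: 161^1 ≡ 161;  161^2 ≡ 69;  161^4 ≡ 265;  161^5 ≡ 234;  161^7 ≡ 129;  161^8 ≡ 256;  161^10 ≡ 242;  161^14 ≡ 62;  161^20 ≡ 116;  161^28 ≡ 191;  161^35 ≡ 192;  161^40 ≡ 249;  161^56 ≡ 232;  161^70 ≡ 53;  161^140 ≡ 280;  161^280 ≡ 1.
Smallest exponent giving 1 is 280.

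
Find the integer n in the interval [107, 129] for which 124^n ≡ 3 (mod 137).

Compute 124^107 mod 137 = 108, then multiply by 124 repeatedly:
  124^107=108  124^108=103  124^109=31  124^110=8  124^111=33
  124^112=119  124^113=97  124^114=109  124^115=90  124^116=63
  124^117=3
Found 3 at exponent 117.

117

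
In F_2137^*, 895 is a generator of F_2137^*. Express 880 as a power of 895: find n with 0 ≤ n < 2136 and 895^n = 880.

1281

Baby-step giant-step with m = ceil(sqrt(2136)) = 47.
Baby table (895^j mod 2137 for j=0..46):
  0:1  1:895  2:1787  3:889  4:691  5:852  6:1768  7:980
  8:930  9:1057  10:1461  11:1888  12:1530  13:1670  14:887  15:1038
  16:1552  17:2127  18:1735  19:1363  20:1795  21:1638  22:28  23:1553
  24:885  25:1385  26:115  27:349  28:353  29:1796  30:396  31:1815
  32:305  33:1576  34:100  35:1883  36:1329  37:1283  38:716  39:1857
  40:1566  41:1835  42:1109  43:987  44:784  45:744  46:1273
Giant step factor: 895^(-47) ≡ 946 (mod 2137).
Scan 880·946^i mod 2137 for i = 0, 1, …:
  i=0: 880   i=1: 1187   i=2: 977   i=3: 1058
  i=4: 752   i=5: 1908   i=6: 1340   i=7: 399
  i=8: 1342   i=9: 154     …   i=26: 1732
  i=27: 1530
Match at i=27, j=12: n = 27·47 + 12 = 1281.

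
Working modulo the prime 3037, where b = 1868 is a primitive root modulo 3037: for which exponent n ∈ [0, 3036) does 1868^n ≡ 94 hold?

1010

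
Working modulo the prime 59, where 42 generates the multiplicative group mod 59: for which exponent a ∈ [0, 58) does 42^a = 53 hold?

Successive powers of 42 modulo 59:
  42^0=1  42^1=42  42^2=53
So 42^2 ≡ 53 (mod 59), giving a = 2.

2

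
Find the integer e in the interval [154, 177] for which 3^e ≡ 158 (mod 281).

164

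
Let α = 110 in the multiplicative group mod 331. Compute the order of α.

165

The order of 110 must divide p − 1 = 330 = 2 · 3 · 5 · 11.
Divisors: 1, 2, 3, 5, 6, 10, 11, 15, 22, 30, 33, 55, 66, 110, 165, 330.
Check each in increasing order: 110^1 ≡ 110;  110^2 ≡ 184;  110^3 ≡ 49;  110^5 ≡ 79;  110^6 ≡ 84;  110^10 ≡ 283;  110^11 ≡ 16;  110^15 ≡ 180;  110^22 ≡ 256;  110^30 ≡ 293;  110^33 ≡ 124;  110^55 ≡ 299;  110^66 ≡ 150;  110^110 ≡ 31;  110^165 ≡ 1.
Smallest exponent giving 1 is 165.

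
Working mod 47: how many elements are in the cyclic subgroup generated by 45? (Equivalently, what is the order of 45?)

46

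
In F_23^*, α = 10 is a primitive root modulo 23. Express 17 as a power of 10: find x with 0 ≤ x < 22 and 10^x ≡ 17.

17

Successive powers of 10 modulo 23:
  10^0=1  10^1=10  10^2=8  10^3=11  10^4=18  10^5=19
  10^6=6  10^7=14  10^8=2  10^9=20  10^10=16  10^11=22
  10^12=13  10^13=15  10^14=12  10^15=5  10^16=4  10^17=17
So 10^17 ≡ 17 (mod 23), giving x = 17.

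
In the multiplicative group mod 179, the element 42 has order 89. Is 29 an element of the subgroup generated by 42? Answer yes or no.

yes

29 ∈ ⟨42⟩ iff 29^89 ≡ 1 (mod 179), since |⟨42⟩| = 89.
29^89 mod 179 = 1.
Since 1 = 1, 29 lies in the subgroup.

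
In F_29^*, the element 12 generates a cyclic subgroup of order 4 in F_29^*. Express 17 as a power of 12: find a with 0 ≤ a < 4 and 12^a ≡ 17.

3

Successive powers of 12 modulo 29:
  12^0=1  12^1=12  12^2=28  12^3=17
So 12^3 ≡ 17 (mod 29), giving a = 3.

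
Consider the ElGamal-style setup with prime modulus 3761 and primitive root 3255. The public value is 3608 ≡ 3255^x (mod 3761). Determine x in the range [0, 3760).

2716

Baby-step giant-step with m = ceil(sqrt(3760)) = 62.
Baby table (3255^j mod 3761 for j=0..61):
  0:1  1:3255  2:288  3:951  4:202  5:3096  6:1761  7:291
  8:3194  9:1066  10:2188  11:2367  12:2057  13:955  14:1939  15:487
  16:1804  17:1099  18:534  19:588  20:3352  21:99  22:2560  23:2185
  24:124  25:1193  26:1863  27:1333  28:2482  29:282  30:226  31:2235
  32:1151  33:549  34:520  35:150  36:3081  37:1829  38:3493  39:212
  40:1797  41:880  42:2279  43:1453  44:1938  45:993  46:1516  47:148
  48:332  49:1253  50:1591  51:3569  52:3127  53:1119  54:1697  55:2587
  56:3567  57:378  58:543  59:3556  60:2183  61:1136
Giant step factor: 3255^(-62) ≡ 2231 (mod 3761).
Scan 3608·2231^i mod 3761 for i = 0, 1, …:
  i=0: 3608   i=1: 908   i=2: 2330   i=3: 528
  i=4: 775   i=5: 2726   i=6: 169   i=7: 939
  i=8: 32   i=9: 3694     …   i=42: 26
  i=43: 1591
Match at i=43, j=50: x = 43·62 + 50 = 2716.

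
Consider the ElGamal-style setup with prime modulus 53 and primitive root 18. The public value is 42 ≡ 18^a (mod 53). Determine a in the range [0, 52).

44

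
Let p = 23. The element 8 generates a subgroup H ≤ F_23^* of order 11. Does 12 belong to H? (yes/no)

yes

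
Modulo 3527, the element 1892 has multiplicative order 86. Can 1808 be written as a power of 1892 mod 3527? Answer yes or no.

yes

1808 ∈ ⟨1892⟩ iff 1808^86 ≡ 1 (mod 3527), since |⟨1892⟩| = 86.
1808^86 mod 3527 = 1.
Since 1 = 1, 1808 lies in the subgroup.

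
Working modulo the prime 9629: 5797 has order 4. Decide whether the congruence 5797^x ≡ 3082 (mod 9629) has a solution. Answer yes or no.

no

3082 ∈ ⟨5797⟩ iff 3082^4 ≡ 1 (mod 9629), since |⟨5797⟩| = 4.
3082^4 mod 9629 = 1501.
Since 1501 ≠ 1, 3082 does not lie in the subgroup.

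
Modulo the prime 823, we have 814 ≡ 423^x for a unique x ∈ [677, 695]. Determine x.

695

Compute 423^677 mod 823 = 598, then multiply by 423 repeatedly:
  423^677=598  423^678=293  423^679=489  423^680=274  423^681=682
  423^682=436  423^683=76  423^684=51  423^685=175  423^686=778
  423^687=717  423^688=427  423^689=384  423^690=301  423^691=581
  423^692=509  423^693=504  423^694=35  423^695=814
Found 814 at exponent 695.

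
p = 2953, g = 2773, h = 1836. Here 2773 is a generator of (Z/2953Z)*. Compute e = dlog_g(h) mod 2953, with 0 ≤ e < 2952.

Baby-step giant-step with m = ceil(sqrt(2952)) = 55.
Baby table (2773^j mod 2953 for j=0..54):
  0:1  1:2773  2:2870  3:175  4:983  5:240  6:1095  7:751
  8:658  9:2633  10:1493  11:2936  12:107  13:1411  14:2931  15:1007
  16:1826  17:2056  18:1998  19:626  20:2487  21:1196  22:289  23:1134
  24:2590  25:374  26:599  27:1441  28:484  29:1470  30:1170  31:2016
  32:339  33:993  34:1393  35:265  36:2501  37:1629  38:2080  39:631
  40:1587  41:781  42:1164  43:143  44:837  45:2896  46:1401  47:1778
  48:1837  49:76  50:1085  51:2551  52:1488  53:883  54:522
Giant step factor: 2773^(-55) ≡ 2066 (mod 2953).
Scan 1836·2066^i mod 2953 for i = 0, 1, …:
  i=0: 1836   i=1: 1524   i=2: 686   i=3: 2789
  i=4: 771   i=5: 1219   i=6: 2498   i=7: 1977
  i=8: 483   i=9: 2717     …   i=50: 2140
  i=51: 599
Match at i=51, j=26: e = 51·55 + 26 = 2831.

2831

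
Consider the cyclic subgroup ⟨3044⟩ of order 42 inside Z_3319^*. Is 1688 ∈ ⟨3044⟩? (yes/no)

1688 ∈ ⟨3044⟩ iff 1688^42 ≡ 1 (mod 3319), since |⟨3044⟩| = 42.
1688^42 mod 3319 = 2556.
Since 2556 ≠ 1, 1688 does not lie in the subgroup.

no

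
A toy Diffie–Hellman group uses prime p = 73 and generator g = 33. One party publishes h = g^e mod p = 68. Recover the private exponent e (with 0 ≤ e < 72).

49

Baby-step giant-step with m = ceil(sqrt(72)) = 9.
Baby table (33^j mod 73 for j=0..8):
  0:1  1:33  2:67  3:21  4:36  5:20  6:3  7:26
  8:55
Giant step factor: 33^(-9) ≡ 51 (mod 73).
Scan 68·51^i mod 73 for i = 0, 1, …:
  i=0: 68   i=1: 37   i=2: 62   i=3: 23
  i=4: 5   i=5: 36
Match at i=5, j=4: e = 5·9 + 4 = 49.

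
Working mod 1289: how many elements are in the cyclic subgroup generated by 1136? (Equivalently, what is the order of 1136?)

The order of 1136 must divide p − 1 = 1288 = 2^3 · 7 · 23.
Divisors: 1, 2, 4, 7, 8, 14, 23, 28, 46, 56, 92, 161, 184, 322, 644, 1288.
Check each in increasing order: 1136^1 ≡ 1136;  1136^2 ≡ 207;  1136^4 ≡ 312;  1136^7 ≡ 122;  1136^8 ≡ 669;  1136^14 ≡ 705;  1136^23 ≡ 402;  1136^28 ≡ 760;  1136^46 ≡ 479;  1136^56 ≡ 128;  1136^92 ≡ 1288;  1136^161 ≡ 792;  1136^184 ≡ 1.
Smallest exponent giving 1 is 184.

184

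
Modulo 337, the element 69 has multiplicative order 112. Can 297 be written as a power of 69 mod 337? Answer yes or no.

yes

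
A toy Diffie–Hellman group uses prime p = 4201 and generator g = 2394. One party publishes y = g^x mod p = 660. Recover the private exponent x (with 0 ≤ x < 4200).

1599

Baby-step giant-step with m = ceil(sqrt(4200)) = 65.
Baby table (2394^j mod 4201 for j=0..64):
  0:1  1:2394  2:1072  3:3758  4:2311  5:4018  6:3003  7:1271
  8:1250  9:1388  10:4082  11:782  12:2663  13:2305  14:2257  15:772
  16:3929  17:4188  18:2486  19:2868  20:1558  21:3565  22:2379  23:2971
  24:281  25:554  26:2961  27:1547  28:2437  29:3190  30:3643  31:66
  32:2567  33:3536  34:169  35:1290  36:525  37:751  38:4067  39:2681
  40:3387  41:548  42:1200  43:3517  44:894  45:1927  46:540  47:3053
  48:3343  49:237  50:243  51:2004  52:34  53:1577  54:2840  55:1742
  56:2956  57:2180  58:1278  59:1204  60:490  61:981  62:155  63:1382
  64:2321
Giant step factor: 2394^(-65) ≡ 1525 (mod 4201).
Scan 660·1525^i mod 4201 for i = 0, 1, …:
  i=0: 660   i=1: 2461   i=2: 1532   i=3: 544
  i=4: 2003   i=5: 448   i=6: 2638   i=7: 2593
  i=8: 1184   i=9: 3371     …   i=23: 1156
  i=24: 2681
Match at i=24, j=39: x = 24·65 + 39 = 1599.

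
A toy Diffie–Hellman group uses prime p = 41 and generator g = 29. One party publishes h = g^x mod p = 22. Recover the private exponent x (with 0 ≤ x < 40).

Successive powers of 29 modulo 41:
  29^0=1  29^1=29  29^2=21  29^3=35  29^4=31  29^5=38
  29^6=36  29^7=19  29^8=18  29^9=30  29^10=9  29^11=15
  29^12=25  29^13=28  29^14=33  29^15=14  29^16=37  29^17=7
  29^18=39  29^19=24  29^20=40  29^21=12  29^22=20  29^23=6
  29^24=10  29^25=3  29^26=5  29^27=22
So 29^27 ≡ 22 (mod 41), giving x = 27.

27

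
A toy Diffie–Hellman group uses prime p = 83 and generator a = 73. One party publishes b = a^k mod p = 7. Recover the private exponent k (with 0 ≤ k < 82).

12

Successive powers of 73 modulo 83:
  73^0=1  73^1=73  73^2=17  73^3=79  73^4=40  73^5=15
  73^6=16  73^7=6  73^8=23  73^9=19  73^10=59  73^11=74
  73^12=7
So 73^12 ≡ 7 (mod 83), giving k = 12.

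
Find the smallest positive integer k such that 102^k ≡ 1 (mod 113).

The order of 102 must divide p − 1 = 112 = 2^4 · 7.
Divisors: 1, 2, 4, 7, 8, 14, 16, 28, 56, 112.
Check each in increasing order: 102^1 ≡ 102;  102^2 ≡ 8;  102^4 ≡ 64;  102^7 ≡ 18;  102^8 ≡ 28;  102^14 ≡ 98;  102^16 ≡ 106;  102^28 ≡ 112;  102^56 ≡ 1.
Smallest exponent giving 1 is 56.

56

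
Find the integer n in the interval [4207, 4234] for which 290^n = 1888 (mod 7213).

4233

Compute 290^4207 mod 7213 = 2824, then multiply by 290 repeatedly:
  290^4207=2824  290^4208=3891  290^4209=3162  290^4210=929  290^4211=2529
  290^4212=4897  290^4213=6382  290^4214=4252  290^4215=6870  290^4216=1512
  290^4217=5700  290^4218=1223  290^4219=1233  290^4220=4133  290^4221=1212
  290^4222=5256  290^4223=2297  290^4224=2534  290^4225=6347  290^4226=1315
  290^4227=6274  290^4228=1784  290^4229=5237  290^4230=4000  290^4231=5920
  290^4232=106  290^4233=1888
Found 1888 at exponent 4233.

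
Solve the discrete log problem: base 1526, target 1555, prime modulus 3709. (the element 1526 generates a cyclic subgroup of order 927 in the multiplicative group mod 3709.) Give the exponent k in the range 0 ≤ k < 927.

148

Baby-step giant-step with m = ceil(sqrt(927)) = 31.
Baby table (1526^j mod 3709 for j=0..30):
  0:1  1:1526  2:3133  3:57  4:1675  5:549  6:3249  7:2750
  8:1621  9:3452  10:972  11:3381  12:187  13:3478  14:3558  15:3241
  16:1669  17:2520  18:2996  19:2408  20:2698  21:158  22:23  23:1717
  24:1588  25:1311  26:1435  27:1500  28:547  29:197  30:193
Giant step factor: 1526^(-31) ≡ 2124 (mod 3709).
Scan 1555·2124^i mod 3709 for i = 0, 1, …:
  i=0: 1555   i=1: 1810   i=2: 1916   i=3: 811
  i=4: 1588
Match at i=4, j=24: k = 4·31 + 24 = 148.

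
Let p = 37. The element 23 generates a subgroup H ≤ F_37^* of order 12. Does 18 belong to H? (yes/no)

no

18 ∈ ⟨23⟩ iff 18^12 ≡ 1 (mod 37), since |⟨23⟩| = 12.
18^12 mod 37 = 10.
Since 10 ≠ 1, 18 does not lie in the subgroup.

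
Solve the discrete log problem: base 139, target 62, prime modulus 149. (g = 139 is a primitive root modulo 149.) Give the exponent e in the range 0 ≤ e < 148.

95

Baby-step giant-step with m = ceil(sqrt(148)) = 13.
Baby table (139^j mod 149 for j=0..12):
  0:1  1:139  2:100  3:43  4:17  5:128  6:61  7:135
  8:140  9:90  10:143  11:60  12:145
Giant step factor: 139^(-13) ≡ 41 (mod 149).
Scan 62·41^i mod 149 for i = 0, 1, …:
  i=0: 62   i=1: 9   i=2: 71   i=3: 80
  i=4: 2   i=5: 82   i=6: 84   i=7: 17
Match at i=7, j=4: e = 7·13 + 4 = 95.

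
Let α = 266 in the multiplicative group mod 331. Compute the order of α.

55

The order of 266 must divide p − 1 = 330 = 2 · 3 · 5 · 11.
Divisors: 1, 2, 3, 5, 6, 10, 11, 15, 22, 30, 33, 55, 66, 110, 165, 330.
Check each in increasing order: 266^1 ≡ 266;  266^2 ≡ 253;  266^3 ≡ 105;  266^5 ≡ 85;  266^6 ≡ 102;  266^10 ≡ 274;  266^11 ≡ 64;  266^15 ≡ 120;  266^22 ≡ 124;  266^30 ≡ 167;  266^33 ≡ 323;  266^55 ≡ 1.
Smallest exponent giving 1 is 55.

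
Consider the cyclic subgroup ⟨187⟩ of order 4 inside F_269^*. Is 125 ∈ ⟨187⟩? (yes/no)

125 ∈ ⟨187⟩ iff 125^4 ≡ 1 (mod 269), since |⟨187⟩| = 4.
125^4 mod 269 = 260.
Since 260 ≠ 1, 125 does not lie in the subgroup.

no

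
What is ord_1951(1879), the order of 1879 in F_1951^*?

1950

The order of 1879 must divide p − 1 = 1950 = 2 · 3 · 5^2 · 13.
Divisors: 1, 2, 3, 5, 6, 10, 13, 15, 25, 26, 30, 39, 50, 65, 75, 78, 130, 150, 195, 325, 390, 650, 975, 1950.
Check each in increasing order: 1879^1 ≡ 1879;  1879^2 ≡ 1282;  1879^3 ≡ 1344;  1879^5 ≡ 275;  1879^6 ≡ 1661;  1879^10 ≡ 1487;  1879^13 ≡ 704;  1879^15 ≡ 1166;  1879^25 ≡ 1354;  1879^26 ≡ 62;  1879^30 ≡ 1660;  1879^39 ≡ 726;  1879^50 ≡ 1327;  1879^65 ≡ 139;  1879^75 ≡ 1838;  1879^78 ≡ 306;  1879^130 ≡ 1762;  1879^150 ≡ 1063;  1879^195 ≡ 1043;  1879^325 ≡ 1875;  1879^390 ≡ 1142;  1879^650 ≡ 1874;  1879^975 ≡ 1950;  1879^1950 ≡ 1.
Smallest exponent giving 1 is 1950.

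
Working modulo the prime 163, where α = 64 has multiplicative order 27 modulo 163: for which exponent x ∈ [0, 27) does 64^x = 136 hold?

Successive powers of 64 modulo 163:
  64^0=1  64^1=64  64^2=21  64^3=40  64^4=115  64^5=25
  64^6=133  64^7=36  64^8=22  64^9=104  64^10=136
So 64^10 ≡ 136 (mod 163), giving x = 10.

10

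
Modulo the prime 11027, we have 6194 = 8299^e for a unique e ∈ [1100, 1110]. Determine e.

1102

Compute 8299^1100 mod 11027 = 2403, then multiply by 8299 repeatedly:
  8299^1100=2403  8299^1101=5681  8299^1102=6194
Found 6194 at exponent 1102.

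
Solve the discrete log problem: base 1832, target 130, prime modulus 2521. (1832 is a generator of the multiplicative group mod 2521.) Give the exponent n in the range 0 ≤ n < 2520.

1740

Baby-step giant-step with m = ceil(sqrt(2520)) = 51.
Baby table (1832^j mod 2521 for j=0..50):
  0:1  1:1832  2:773  3:1855  4:52  5:1987  6:2381  7:662
  8:183  9:2484  10:283  11:1651  12:1953  13:597  14:2111  15:138
  16:716  17:792  18:1369  19:2134  20:1938  21:848  22:600  23:44
  24:2457  25:1239  26:948  27:2288  28:1714  29:1403  30:1397  31:489
  32:893  33:2368  34:2056  35:218  36:1058  37:2128  38:1030  39:1252
  40:2075  41:2253  42:619  43:2079  44:2018  45:1190  46:1936  47:2226
  48:1575  49:1376  50:2353
Giant step factor: 1832^(-51) ≡ 2038 (mod 2521).
Scan 130·2038^i mod 2521 for i = 0, 1, …:
  i=0: 130   i=1: 235   i=2: 2461   i=3: 1249
  i=4: 1773   i=5: 781   i=6: 927   i=7: 997
  i=8: 2481   i=9: 1673     …   i=33: 2229
  i=34: 2381
Match at i=34, j=6: n = 34·51 + 6 = 1740.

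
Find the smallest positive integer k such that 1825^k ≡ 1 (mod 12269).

The order of 1825 must divide p − 1 = 12268 = 2^2 · 3067.
Divisors: 1, 2, 4, 3067, 6134, 12268.
Check each in increasing order: 1825^1 ≡ 1825;  1825^2 ≡ 5726;  1825^4 ≡ 4308;  1825^3067 ≡ 1896;  1825^6134 ≡ 12268;  1825^12268 ≡ 1.
Smallest exponent giving 1 is 12268.

12268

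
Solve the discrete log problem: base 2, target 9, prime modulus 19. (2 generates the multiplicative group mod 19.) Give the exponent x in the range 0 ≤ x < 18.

Successive powers of 2 modulo 19:
  2^0=1  2^1=2  2^2=4  2^3=8  2^4=16  2^5=13
  2^6=7  2^7=14  2^8=9
So 2^8 ≡ 9 (mod 19), giving x = 8.

8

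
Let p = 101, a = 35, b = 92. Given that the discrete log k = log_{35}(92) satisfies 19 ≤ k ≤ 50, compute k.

36

Compute 35^19 mod 101 = 40, then multiply by 35 repeatedly:
  35^19=40  35^20=87  35^21=15  35^22=20  35^23=94
  35^24=58  35^25=10  35^26=47  35^27=29  35^28=5
  35^29=74  35^30=65  35^31=53  35^32=37  35^33=83
  35^34=77  35^35=69  35^36=92
Found 92 at exponent 36.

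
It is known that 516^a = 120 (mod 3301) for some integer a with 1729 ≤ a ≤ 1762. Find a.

1757

Compute 516^1729 mod 3301 = 1795, then multiply by 516 repeatedly:
  516^1729=1795  516^1730=1940  516^1731=837  516^1732=2762  516^1733=2461
  516^1734=2292  516^1735=914  516^1736=2882  516^1737=1662  516^1738=2633
  516^1739=1917  516^1740=2173  516^1741=2229  516^1742=1416  516^1743=1135
  516^1744=1383  516^1745=612  516^1746=2197  516^1747=1409  516^1748=824
  516^1749=2656  516^1750=581  516^1751=2706  516^1752=3274  516^1753=2573
  516^1754=666  516^1755=352  516^1756=77  516^1757=120
Found 120 at exponent 1757.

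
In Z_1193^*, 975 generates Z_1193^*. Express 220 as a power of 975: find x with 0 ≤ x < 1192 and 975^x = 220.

599

Baby-step giant-step with m = ceil(sqrt(1192)) = 35.
Baby table (975^j mod 1193 for j=0..34):
  0:1  1:975  2:997  3:973  4:240  5:172  6:680  7:885
  8:336  9:718  10:952  11:46  12:709  13:528  14:617  15:303
  16:754  17:262  18:148  19:1140  20:817  21:844  22:923  23:403
  24:428  25:943  26:815  27:87  28:122  29:843  30:1141  31:599
  32:648  33:703  34:643
Giant step factor: 975^(-35) ≡ 682 (mod 1193).
Scan 220·682^i mod 1193 for i = 0, 1, …:
  i=0: 220   i=1: 915   i=2: 91   i=3: 26
  i=4: 1030   i=5: 976   i=6: 1131   i=7: 664
  i=8: 701   i=9: 882     …   i=16: 840
  i=17: 240
Match at i=17, j=4: x = 17·35 + 4 = 599.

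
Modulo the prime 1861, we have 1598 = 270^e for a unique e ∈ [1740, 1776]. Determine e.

1743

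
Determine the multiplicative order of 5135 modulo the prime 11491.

3830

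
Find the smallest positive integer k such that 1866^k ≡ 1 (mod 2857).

408

The order of 1866 must divide p − 1 = 2856 = 2^3 · 3 · 7 · 17.
Divisors: 1, 2, 3, 4, 6, 7, 8, 12, 14, 17, 21, 24, 28, 34, 42, 51, 56, 68, 84, 102, 119, 136, 168, 204, 238, 357, 408, 476, 714, 952, 1428, 2856.
Check each in increasing order: 1866^1 ≡ 1866;  1866^2 ≡ 2130;  1866^3 ≡ 493;  1866^4 ≡ 2841;  1866^6 ≡ 204;  1866^7 ≡ 683;  1866^8 ≡ 256;  1866^12 ≡ 1618;  1866^14 ≡ 798;  1866^17 ≡ 2005;  1866^21 ≡ 2204;  1866^24 ≡ 912;  1866^28 ≡ 2550;  1866^34 ≡ 226;  1866^42 ≡ 716;  1866^51 ≡ 1724;  1866^56 ≡ 2825;  1866^68 ≡ 2507;  1866^84 ≡ 1253;  1866^102 ≡ 896;  1866^119 ≡ 2284;  1866^136 ≡ 2506;  1866^168 ≡ 1516;  1866^204 ≡ 2856;  1866^238 ≡ 2631;  1866^357 ≡ 933;  1866^408 ≡ 1.
Smallest exponent giving 1 is 408.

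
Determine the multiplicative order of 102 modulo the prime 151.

The order of 102 must divide p − 1 = 150 = 2 · 3 · 5^2.
Divisors: 1, 2, 3, 5, 6, 10, 15, 25, 30, 50, 75, 150.
Check each in increasing order: 102^1 ≡ 102;  102^2 ≡ 136;  102^3 ≡ 131;  102^5 ≡ 149;  102^6 ≡ 98;  102^10 ≡ 4;  102^15 ≡ 143;  102^25 ≡ 119;  102^30 ≡ 64;  102^50 ≡ 118;  102^75 ≡ 150;  102^150 ≡ 1.
Smallest exponent giving 1 is 150.

150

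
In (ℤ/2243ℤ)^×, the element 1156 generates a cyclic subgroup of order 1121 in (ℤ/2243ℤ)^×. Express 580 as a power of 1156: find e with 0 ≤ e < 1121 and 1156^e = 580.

784

Baby-step giant-step with m = ceil(sqrt(1121)) = 34.
Baby table (1156^j mod 2243 for j=0..33):
  0:1  1:1156  2:1751  3:970  4:2063  5:519  6:1083  7:354
  8:998  9:786  10:201  11:1327  12:2043  13:2072  14:1951  15:1141
  16:112  17:1621  18:971  19:976  20:27  21:2053  22:174  23:1517
  24:1869  25:555  26:82  27:586  28:30  29:1035  30:941  31:2184
  32:1329  33:2112
Giant step factor: 1156^(-34) ≡ 703 (mod 2243).
Scan 580·703^i mod 2243 for i = 0, 1, …:
  i=0: 580   i=1: 1757   i=2: 1521   i=3: 1595
  i=4: 2028   i=5: 1379   i=6: 461   i=7: 1091
  i=8: 2110   i=9: 707     …   i=22: 781
  i=23: 1751
Match at i=23, j=2: e = 23·34 + 2 = 784.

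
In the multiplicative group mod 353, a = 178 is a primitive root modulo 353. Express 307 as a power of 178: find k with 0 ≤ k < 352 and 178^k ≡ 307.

162

Baby-step giant-step with m = ceil(sqrt(352)) = 19.
Baby table (178^j mod 353 for j=0..18):
  0:1  1:178  2:267  3:224  4:336  5:151  6:50  7:75
  8:289  9:257  10:209  11:137  12:29  13:220  14:330  15:142
  16:213  17:143  18:38
Giant step factor: 178^(-19) ≡ 192 (mod 353).
Scan 307·192^i mod 353 for i = 0, 1, …:
  i=0: 307   i=1: 346   i=2: 68   i=3: 348
  i=4: 99   i=5: 299   i=6: 222   i=7: 264
  i=8: 209
Match at i=8, j=10: k = 8·19 + 10 = 162.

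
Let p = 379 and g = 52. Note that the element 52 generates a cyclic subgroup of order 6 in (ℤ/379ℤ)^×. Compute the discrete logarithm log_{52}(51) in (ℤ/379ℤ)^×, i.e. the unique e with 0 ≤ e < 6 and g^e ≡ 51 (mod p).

2

Successive powers of 52 modulo 379:
  52^0=1  52^1=52  52^2=51
So 52^2 ≡ 51 (mod 379), giving e = 2.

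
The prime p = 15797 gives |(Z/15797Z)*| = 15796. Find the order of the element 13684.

15796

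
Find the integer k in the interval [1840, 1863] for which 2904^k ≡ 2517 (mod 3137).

Compute 2904^1840 mod 3137 = 2178, then multiply by 2904 repeatedly:
  2904^1840=2178  2904^1841=720  2904^1842=1638  2904^1843=1060  2904^1844=843
  2904^1845=1212  2904^1846=3071  2904^1847=2830  2904^1848=2517
Found 2517 at exponent 1848.

1848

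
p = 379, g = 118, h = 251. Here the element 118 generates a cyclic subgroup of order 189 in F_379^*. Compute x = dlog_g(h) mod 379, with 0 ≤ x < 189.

154

Baby-step giant-step with m = ceil(sqrt(189)) = 14.
Baby table (118^j mod 379 for j=0..13):
  0:1  1:118  2:280  3:67  4:326  5:189  6:320  7:239
  8:156  9:216  10:95  11:219  12:70  13:301
Giant step factor: 118^(-14) ≡ 193 (mod 379).
Scan 251·193^i mod 379 for i = 0, 1, …:
  i=0: 251   i=1: 310   i=2: 327   i=3: 197
  i=4: 121   i=5: 234   i=6: 61   i=7: 24
  i=8: 84   i=9: 294   i=10: 271   i=11: 1
Match at i=11, j=0: x = 11·14 + 0 = 154.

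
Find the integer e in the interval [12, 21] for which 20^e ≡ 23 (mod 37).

Compute 20^12 mod 37 = 26, then multiply by 20 repeatedly:
  20^12=26  20^13=2  20^14=3  20^15=23
Found 23 at exponent 15.

15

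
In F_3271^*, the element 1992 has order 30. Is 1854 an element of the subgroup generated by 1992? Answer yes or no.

no

1854 ∈ ⟨1992⟩ iff 1854^30 ≡ 1 (mod 3271), since |⟨1992⟩| = 30.
1854^30 mod 3271 = 2516.
Since 2516 ≠ 1, 1854 does not lie in the subgroup.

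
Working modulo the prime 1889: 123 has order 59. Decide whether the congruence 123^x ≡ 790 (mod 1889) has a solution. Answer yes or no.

yes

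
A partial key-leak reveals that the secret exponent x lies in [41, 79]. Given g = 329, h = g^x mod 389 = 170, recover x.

Compute 329^41 mod 389 = 40, then multiply by 329 repeatedly:
  329^41=40  329^42=323  329^43=70  329^44=79  329^45=317
  329^46=41  329^47=263  329^48=169  329^49=363  329^50=4
  329^51=149  329^52=7  329^53=358  329^54=304  329^55=43
  329^56=143  329^57=367  329^58=153  329^59=156  329^60=365
  329^61=273  329^62=347  329^63=186  329^64=121  329^65=131
  329^66=309  329^67=132  329^68=249  329^69=231  329^70=144
  329^71=307  329^72=252  329^73=51  329^74=52  329^75=381
  329^76=91  329^77=375  329^78=62  329^79=170
Found 170 at exponent 79.

79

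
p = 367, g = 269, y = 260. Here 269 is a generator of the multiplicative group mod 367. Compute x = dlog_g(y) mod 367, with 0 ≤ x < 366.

213

Baby-step giant-step with m = ceil(sqrt(366)) = 20.
Baby table (269^j mod 367 for j=0..19):
  0:1  1:269  2:62  3:163  4:174  5:197  6:145  7:103
  8:182  9:147  10:274  11:306  12:106  13:255  14:333  15:29
  16:94  17:330  18:323  19:275
Giant step factor: 269^(-20) ≡ 30 (mod 367).
Scan 260·30^i mod 367 for i = 0, 1, …:
  i=0: 260   i=1: 93   i=2: 221   i=3: 24
  i=4: 353   i=5: 314   i=6: 245   i=7: 10
  i=8: 300   i=9: 192   i=10: 255
Match at i=10, j=13: x = 10·20 + 13 = 213.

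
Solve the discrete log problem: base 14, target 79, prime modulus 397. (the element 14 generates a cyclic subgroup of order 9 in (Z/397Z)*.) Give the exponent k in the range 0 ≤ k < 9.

7

Successive powers of 14 modulo 397:
  14^0=1  14^1=14  14^2=196  14^3=362  14^4=304  14^5=286
  14^6=34  14^7=79
So 14^7 ≡ 79 (mod 397), giving k = 7.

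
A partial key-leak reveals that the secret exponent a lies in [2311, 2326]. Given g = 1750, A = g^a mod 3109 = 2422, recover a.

2312

Compute 1750^2311 mod 3109 = 76, then multiply by 1750 repeatedly:
  1750^2311=76  1750^2312=2422
Found 2422 at exponent 2312.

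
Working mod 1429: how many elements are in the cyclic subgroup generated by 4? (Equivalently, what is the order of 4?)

The order of 4 must divide p − 1 = 1428 = 2^2 · 3 · 7 · 17.
Divisors: 1, 2, 3, 4, 6, 7, 12, 14, 17, 21, 28, 34, 42, 51, 68, 84, 102, 119, 204, 238, 357, 476, 714, 1428.
Check each in increasing order: 4^1 ≡ 4;  4^2 ≡ 16;  4^3 ≡ 64;  4^4 ≡ 256;  4^6 ≡ 1238;  4^7 ≡ 665;  4^12 ≡ 756;  4^14 ≡ 664;  4^17 ≡ 1055;  4^21 ≡ 1428;  4^28 ≡ 764;  4^34 ≡ 1263;  4^42 ≡ 1.
Smallest exponent giving 1 is 42.

42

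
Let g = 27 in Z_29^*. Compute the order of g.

28

The order of 27 must divide p − 1 = 28 = 2^2 · 7.
Divisors: 1, 2, 4, 7, 14, 28.
Check each in increasing order: 27^1 ≡ 27;  27^2 ≡ 4;  27^4 ≡ 16;  27^7 ≡ 17;  27^14 ≡ 28;  27^28 ≡ 1.
Smallest exponent giving 1 is 28.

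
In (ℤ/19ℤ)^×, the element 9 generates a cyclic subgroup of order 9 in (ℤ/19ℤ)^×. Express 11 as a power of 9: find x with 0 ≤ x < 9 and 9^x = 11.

6

Successive powers of 9 modulo 19:
  9^0=1  9^1=9  9^2=5  9^3=7  9^4=6  9^5=16
  9^6=11
So 9^6 ≡ 11 (mod 19), giving x = 6.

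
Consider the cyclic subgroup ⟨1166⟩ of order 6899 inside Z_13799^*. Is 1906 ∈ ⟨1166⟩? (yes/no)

1906 ∈ ⟨1166⟩ iff 1906^6899 ≡ 1 (mod 13799), since |⟨1166⟩| = 6899.
1906^6899 mod 13799 = 13798.
Since 13798 ≠ 1, 1906 does not lie in the subgroup.

no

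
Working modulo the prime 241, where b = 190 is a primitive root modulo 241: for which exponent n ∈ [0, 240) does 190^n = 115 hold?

15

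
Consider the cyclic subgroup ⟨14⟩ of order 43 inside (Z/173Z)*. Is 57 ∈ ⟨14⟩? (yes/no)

57 ∈ ⟨14⟩ iff 57^43 ≡ 1 (mod 173), since |⟨14⟩| = 43.
57^43 mod 173 = 1.
Since 1 = 1, 57 lies in the subgroup.

yes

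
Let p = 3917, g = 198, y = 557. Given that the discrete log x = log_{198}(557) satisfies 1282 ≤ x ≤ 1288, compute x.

1287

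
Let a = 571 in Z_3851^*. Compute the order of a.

The order of 571 must divide p − 1 = 3850 = 2 · 5^2 · 7 · 11.
Divisors: 1, 2, 5, 7, 10, 11, 14, 22, 25, 35, 50, 55, 70, 77, 110, 154, 175, 275, 350, 385, 550, 770, 1925, 3850.
Check each in increasing order: 571^1 ≡ 571;  571^2 ≡ 2557;  571^5 ≡ 3633;  571^7 ≡ 969;  571^10 ≡ 1312;  571^11 ≡ 2058;  571^14 ≡ 3168;  571^22 ≡ 3115;  571^25 ≡ 1.
Smallest exponent giving 1 is 25.

25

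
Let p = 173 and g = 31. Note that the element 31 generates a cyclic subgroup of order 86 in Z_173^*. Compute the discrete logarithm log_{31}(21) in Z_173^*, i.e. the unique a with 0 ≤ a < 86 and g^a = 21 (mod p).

Successive powers of 31 modulo 173:
  31^0=1  31^1=31  31^2=96  31^3=35  31^4=47  31^5=73
  31^6=14  31^7=88  31^8=133  31^9=144  31^10=139  31^11=157
  31^12=23  31^13=21
So 31^13 ≡ 21 (mod 173), giving a = 13.

13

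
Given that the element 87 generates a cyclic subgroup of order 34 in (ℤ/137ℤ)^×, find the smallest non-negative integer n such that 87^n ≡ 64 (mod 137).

11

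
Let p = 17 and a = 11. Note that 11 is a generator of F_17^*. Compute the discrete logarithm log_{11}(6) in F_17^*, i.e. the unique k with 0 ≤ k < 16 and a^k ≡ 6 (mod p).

9

Successive powers of 11 modulo 17:
  11^0=1  11^1=11  11^2=2  11^3=5  11^4=4  11^5=10
  11^6=8  11^7=3  11^8=16  11^9=6
So 11^9 ≡ 6 (mod 17), giving k = 9.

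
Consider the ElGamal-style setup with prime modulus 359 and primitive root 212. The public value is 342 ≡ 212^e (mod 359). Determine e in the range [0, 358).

213

Baby-step giant-step with m = ceil(sqrt(358)) = 19.
Baby table (212^j mod 359 for j=0..18):
  0:1  1:212  2:69  3:268  4:94  5:183  6:24  7:62
  8:220  9:329  10:102  11:84  12:217  13:52  14:254  15:357
  16:294  17:221  18:182
Giant step factor: 212^(-19) ≡ 21 (mod 359).
Scan 342·21^i mod 359 for i = 0, 1, …:
  i=0: 342   i=1: 2   i=2: 42   i=3: 164
  i=4: 213   i=5: 165   i=6: 234   i=7: 247
  i=8: 161   i=9: 150   i=10: 278   i=11: 94
Match at i=11, j=4: e = 11·19 + 4 = 213.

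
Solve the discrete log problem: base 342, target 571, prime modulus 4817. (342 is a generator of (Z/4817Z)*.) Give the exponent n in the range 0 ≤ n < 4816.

1521

Baby-step giant-step with m = ceil(sqrt(4816)) = 70.
Baby table (342^j mod 4817 for j=0..69):
  0:1  1:342  2:1356  3:1320  4:3459  5:2813  6:3463  7:4181
  8:4070  9:4644  10:3455  11:1445  12:2856  13:3718  14:4685  15:3026
  16:4054  17:3989  18:1027  19:4410  20:499  21:2063  22:2264  23:3568
  24:1555  25:1940  26:3551  27:558  28:2973  29:379  30:4376  31:3322
  32:4129  33:737  34:1570  35:2253  36:4623  37:1090  38:1871  39:4038
  40:3334  41:3416  42:2558  43:2959  44:408  45:4660  46:4110  47:3873
  48:4708  49:1258  50:1523  51:630  52:3512  53:1671  54:3076  55:1886
  56:4351  57:4406  58:3948  59:1456  60:1801  61:4183  62:4754  63:2539
  64:1278  65:3546  66:3665  67:1010  68:3413  69:1532
Giant step factor: 342^(-70) ≡ 4109 (mod 4817).
Scan 571·4109^i mod 4817 for i = 0, 1, …:
  i=0: 571   i=1: 360   i=2: 421   i=3: 586
  i=4: 4191   i=5: 44   i=6: 2567   i=7: 3390
  i=8: 3563   i=9: 1504     …   i=20: 4612
  i=21: 630
Match at i=21, j=51: n = 21·70 + 51 = 1521.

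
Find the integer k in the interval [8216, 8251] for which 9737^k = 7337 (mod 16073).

8218

Compute 9737^8216 mod 16073 = 10927, then multiply by 9737 repeatedly:
  9737^8216=10927  9737^8217=9012  9737^8218=7337
Found 7337 at exponent 8218.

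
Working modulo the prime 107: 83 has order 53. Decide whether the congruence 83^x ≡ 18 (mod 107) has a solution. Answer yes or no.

no

18 ∈ ⟨83⟩ iff 18^53 ≡ 1 (mod 107), since |⟨83⟩| = 53.
18^53 mod 107 = 106.
Since 106 ≠ 1, 18 does not lie in the subgroup.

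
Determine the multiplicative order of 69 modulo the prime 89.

44

The order of 69 must divide p − 1 = 88 = 2^3 · 11.
Divisors: 1, 2, 4, 8, 11, 22, 44, 88.
Check each in increasing order: 69^1 ≡ 69;  69^2 ≡ 44;  69^4 ≡ 67;  69^8 ≡ 39;  69^11 ≡ 34;  69^22 ≡ 88;  69^44 ≡ 1.
Smallest exponent giving 1 is 44.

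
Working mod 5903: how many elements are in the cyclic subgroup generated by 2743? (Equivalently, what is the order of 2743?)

The order of 2743 must divide p − 1 = 5902 = 2 · 13 · 227.
Divisors: 1, 2, 13, 26, 227, 454, 2951, 5902.
Check each in increasing order: 2743^1 ≡ 2743;  2743^2 ≡ 3627;  2743^13 ≡ 1179;  2743^26 ≡ 2836;  2743^227 ≡ 3587;  2743^454 ≡ 3932;  2743^2951 ≡ 1.
Smallest exponent giving 1 is 2951.

2951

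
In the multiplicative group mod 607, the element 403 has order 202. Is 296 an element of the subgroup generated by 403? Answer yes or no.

yes

296 ∈ ⟨403⟩ iff 296^202 ≡ 1 (mod 607), since |⟨403⟩| = 202.
296^202 mod 607 = 1.
Since 1 = 1, 296 lies in the subgroup.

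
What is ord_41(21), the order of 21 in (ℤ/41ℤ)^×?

20

The order of 21 must divide p − 1 = 40 = 2^3 · 5.
Divisors: 1, 2, 4, 5, 8, 10, 20, 40.
Check each in increasing order: 21^1 ≡ 21;  21^2 ≡ 31;  21^4 ≡ 18;  21^5 ≡ 9;  21^8 ≡ 37;  21^10 ≡ 40;  21^20 ≡ 1.
Smallest exponent giving 1 is 20.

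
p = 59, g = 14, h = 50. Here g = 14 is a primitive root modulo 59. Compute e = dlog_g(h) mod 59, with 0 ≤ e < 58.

Successive powers of 14 modulo 59:
  14^0=1  14^1=14  14^2=19  14^3=30  14^4=7  14^5=39
  14^6=15  14^7=33  14^8=49  14^9=37  14^10=46  14^11=54
  14^12=48  14^13=23  14^14=27  14^15=24  14^16=41  14^17=43
  14^18=12  14^19=50
So 14^19 ≡ 50 (mod 59), giving e = 19.

19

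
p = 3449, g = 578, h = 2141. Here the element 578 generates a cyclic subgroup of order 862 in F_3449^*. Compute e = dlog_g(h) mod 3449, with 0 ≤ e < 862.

Baby-step giant-step with m = ceil(sqrt(862)) = 30.
Baby table (578^j mod 3449 for j=0..29):
  0:1  1:578  2:2980  3:1389  4:2674  5:420  6:1330  7:3062
  8:499  9:2155  10:501  11:3311  12:3012  13:2640  14:1462  15:31
  16:673  17:2706  18:1671  19:118  20:2673  21:3291  22:1799  23:1673
  24:1274  25:1735  26:2620  27:249  28:2513  29:485
Giant step factor: 578^(-30) ≡ 1432 (mod 3449).
Scan 2141·1432^i mod 3449 for i = 0, 1, …:
  i=0: 2141   i=1: 3200   i=2: 2128   i=3: 1829
  i=4: 1337   i=5: 389   i=6: 1759   i=7: 1118
  i=8: 640   i=9: 2495     …   i=15: 128
  i=16: 499
Match at i=16, j=8: e = 16·30 + 8 = 488.

488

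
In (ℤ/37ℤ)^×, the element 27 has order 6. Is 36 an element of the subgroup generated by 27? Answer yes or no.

yes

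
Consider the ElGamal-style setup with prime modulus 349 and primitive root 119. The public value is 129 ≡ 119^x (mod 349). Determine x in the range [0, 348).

Baby-step giant-step with m = ceil(sqrt(348)) = 19.
Baby table (119^j mod 349 for j=0..18):
  0:1  1:119  2:201  3:187  4:266  5:244  6:69  7:184
  8:258  9:339  10:206  11:84  12:224  13:132  14:3  15:8
  16:254  17:212  18:100
Giant step factor: 119^(-19) ≡ 154 (mod 349).
Scan 129·154^i mod 349 for i = 0, 1, …:
  i=0: 129   i=1: 322   i=2: 30   i=3: 83
  i=4: 218   i=5: 68   i=6: 2   i=7: 308
  i=8: 317   i=9: 307   i=10: 163   i=11: 323
  i=12: 184
Match at i=12, j=7: x = 12·19 + 7 = 235.

235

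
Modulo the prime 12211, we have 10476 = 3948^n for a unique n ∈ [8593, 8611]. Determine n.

8595

Compute 3948^8593 mod 12211 = 9149, then multiply by 3948 repeatedly:
  3948^8593=9149  3948^8594=114  3948^8595=10476
Found 10476 at exponent 8595.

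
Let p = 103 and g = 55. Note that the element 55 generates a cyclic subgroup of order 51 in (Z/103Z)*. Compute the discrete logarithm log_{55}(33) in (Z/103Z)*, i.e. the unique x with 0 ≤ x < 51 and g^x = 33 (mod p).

23

Baby-step giant-step with m = ceil(sqrt(51)) = 8.
Baby table (55^j mod 103 for j=0..7):
  0:1  1:55  2:38  3:30  4:2  5:7  6:76  7:60
Giant step factor: 55^(-8) ≡ 26 (mod 103).
Scan 33·26^i mod 103 for i = 0, 1, …:
  i=0: 33   i=1: 34   i=2: 60
Match at i=2, j=7: x = 2·8 + 7 = 23.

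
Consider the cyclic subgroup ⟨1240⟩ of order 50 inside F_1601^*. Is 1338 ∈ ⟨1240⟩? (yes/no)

1338 ∈ ⟨1240⟩ iff 1338^50 ≡ 1 (mod 1601), since |⟨1240⟩| = 50.
1338^50 mod 1601 = 674.
Since 674 ≠ 1, 1338 does not lie in the subgroup.

no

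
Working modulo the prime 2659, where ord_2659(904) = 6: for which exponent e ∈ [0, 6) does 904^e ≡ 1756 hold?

5

Successive powers of 904 modulo 2659:
  904^0=1  904^1=904  904^2=903  904^3=2658  904^4=1755  904^5=1756
So 904^5 ≡ 1756 (mod 2659), giving e = 5.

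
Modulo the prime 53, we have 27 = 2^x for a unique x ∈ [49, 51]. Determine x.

51

Compute 2^49 mod 53 = 20, then multiply by 2 repeatedly:
  2^49=20  2^50=40  2^51=27
Found 27 at exponent 51.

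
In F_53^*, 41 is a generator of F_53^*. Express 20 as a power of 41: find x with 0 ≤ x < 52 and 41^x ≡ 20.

45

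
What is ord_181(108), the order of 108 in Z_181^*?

The order of 108 must divide p − 1 = 180 = 2^2 · 3^2 · 5.
Divisors: 1, 2, 3, 4, 5, 6, 9, 10, 12, 15, 18, 20, 30, 36, 45, 60, 90, 180.
Check each in increasing order: 108^1 ≡ 108;  108^2 ≡ 80;  108^3 ≡ 133;  108^4 ≡ 65;  108^5 ≡ 142;  108^6 ≡ 132;  108^9 ≡ 180;  108^10 ≡ 73;  108^12 ≡ 48;  108^15 ≡ 49;  108^18 ≡ 1.
Smallest exponent giving 1 is 18.

18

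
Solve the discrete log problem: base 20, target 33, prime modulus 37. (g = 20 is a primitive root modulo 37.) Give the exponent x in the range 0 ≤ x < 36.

Successive powers of 20 modulo 37:
  20^0=1  20^1=20  20^2=30  20^3=8  20^4=12  20^5=18
  20^6=27  20^7=22  20^8=33
So 20^8 ≡ 33 (mod 37), giving x = 8.

8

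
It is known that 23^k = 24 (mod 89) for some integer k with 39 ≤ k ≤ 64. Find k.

41

Compute 23^39 mod 89 = 13, then multiply by 23 repeatedly:
  23^39=13  23^40=32  23^41=24
Found 24 at exponent 41.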